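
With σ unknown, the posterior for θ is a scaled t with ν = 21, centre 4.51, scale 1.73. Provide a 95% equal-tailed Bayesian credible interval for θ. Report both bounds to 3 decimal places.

[0.912, 8.108]

The t_21 distribution is symmetric; the 95% interval is 4.51 ± t·1.73 with t_{0.975,21} = 2.080.
Half-width: 2.080 × 1.73 = 3.598.
4.51 − 3.598 = 0.912; 4.51 + 3.598 = 8.108.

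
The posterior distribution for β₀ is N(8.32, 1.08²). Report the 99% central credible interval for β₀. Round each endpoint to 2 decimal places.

The posterior is symmetric, so the 99% equal-tailed interval is β₀ = 8.32 ± z·1.08 with z = 2.576.
Half-width: 2.576 × 1.08 = 2.78.
8.32 − 2.78 = 5.54; 8.32 + 2.78 = 11.10.

[5.54, 11.10]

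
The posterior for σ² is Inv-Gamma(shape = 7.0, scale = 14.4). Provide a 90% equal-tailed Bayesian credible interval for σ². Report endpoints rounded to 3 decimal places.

Inverse-Gamma(7.0, 14.4) quantiles: F⁻¹(0.05) and F⁻¹(0.95).
Equivalently, 1/σ² ~ Gamma(7.0, rate = 14.4); invert its 0.95 and 0.05 quantiles.
Posterior mean ≈ 2.400, SD ≈ 1.073; a Normal approximation gives roughly [0.635, 4.165].
Exact: lower = 1.216; upper = 4.383.

[1.216, 4.383]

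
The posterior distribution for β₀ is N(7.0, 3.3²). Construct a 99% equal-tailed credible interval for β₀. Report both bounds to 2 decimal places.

The posterior is symmetric, so the 99% equal-tailed interval is β₀ = 7.0 ± z·3.3 with z = 2.576.
Half-width: 2.576 × 3.3 = 8.50.
7.0 − 8.50 = -1.50; 7.0 + 8.50 = 15.50.

[-1.50, 15.50]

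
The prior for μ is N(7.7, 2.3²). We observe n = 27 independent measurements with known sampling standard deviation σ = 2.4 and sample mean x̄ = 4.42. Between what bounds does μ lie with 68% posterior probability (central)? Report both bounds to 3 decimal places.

Posterior precision = 1/2.3² + 27/2.4² = 0.1890 + 4.6875 = 4.8765, so posterior SD = 0.4528.
Posterior mean = (7.7/2.3² + 27·4.42/2.4²) / 4.8765 = 4.5471.
Interval: 4.5471 ± 0.994 × 0.4528 → [4.097, 4.997].

[4.097, 4.997]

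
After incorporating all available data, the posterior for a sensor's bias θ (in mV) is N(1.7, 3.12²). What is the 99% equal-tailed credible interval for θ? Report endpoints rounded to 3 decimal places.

[-6.337, 9.737]

The posterior is symmetric, so the 99% equal-tailed interval is θ = 1.7 ± z·3.12 with z = 2.576.
Half-width: 2.576 × 3.12 = 8.037.
1.7 − 8.037 = -6.337; 1.7 + 8.037 = 9.737.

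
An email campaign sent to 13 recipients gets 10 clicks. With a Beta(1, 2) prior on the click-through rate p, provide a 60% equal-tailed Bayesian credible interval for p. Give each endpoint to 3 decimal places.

Posterior: Beta(1+10, 2+3) = Beta(11, 5).
Equal-tailed 60% interval: the 0.2 and 0.8 quantiles of Beta(11, 5).
Posterior mean ≈ 0.688, SD ≈ 0.112; a Normal approximation gives roughly [0.593, 0.782].
Exact: F⁻¹(0.2) = 0.592; F⁻¹(0.8) = 0.787.

[0.592, 0.787]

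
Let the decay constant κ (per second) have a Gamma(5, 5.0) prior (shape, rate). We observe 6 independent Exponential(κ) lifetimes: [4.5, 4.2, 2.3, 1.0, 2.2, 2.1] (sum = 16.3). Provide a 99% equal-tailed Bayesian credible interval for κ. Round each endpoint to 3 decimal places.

Posterior: Gamma(5+6, 5.0+16.3) = Gamma(11, 21.3) (shape, rate).
Equal-tailed 99% interval: Gamma(11, 21.3) quantiles at 0.005 and 0.995.
Posterior mean ≈ 0.516, SD ≈ 0.156; a Normal approximation gives roughly [0.115, 0.918].
Exact: lower = 0.203; upper = 1.005.

[0.203, 1.005]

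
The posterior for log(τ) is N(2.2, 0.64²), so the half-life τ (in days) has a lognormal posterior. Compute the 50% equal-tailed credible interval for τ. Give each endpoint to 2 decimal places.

[5.86, 13.90]

On the log scale the 50% interval is 2.2 ± 0.674 × 0.64 = [1.7683, 2.6317].
Exponentiate: [e^1.7683, e^2.6317] = [5.86, 13.90].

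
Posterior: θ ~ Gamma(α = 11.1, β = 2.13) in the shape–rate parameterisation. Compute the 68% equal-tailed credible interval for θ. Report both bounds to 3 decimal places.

Posterior: Gamma(shape 11.1, rate 2.13).
Equal-tailed 68% interval: Gamma(11.1, 2.13) quantiles at 0.16 and 0.84.
Posterior mean ≈ 5.211, SD ≈ 1.564; a Normal approximation gives roughly [3.656, 6.767].
Exact: lower = 3.678; upper = 6.742.

[3.678, 6.742]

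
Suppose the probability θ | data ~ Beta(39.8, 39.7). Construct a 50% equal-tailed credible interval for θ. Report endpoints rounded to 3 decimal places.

Posterior: Beta(39.8, 39.7).
Equal-tailed 50% interval: the 0.25 and 0.75 quantiles of Beta(39.8, 39.7).
Posterior mean ≈ 0.501, SD ≈ 0.056; a Normal approximation gives roughly [0.463, 0.538].
Exact: F⁻¹(0.25) = 0.463; F⁻¹(0.75) = 0.539.

[0.463, 0.539]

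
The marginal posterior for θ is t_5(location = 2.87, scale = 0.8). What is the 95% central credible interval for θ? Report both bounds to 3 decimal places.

The t_5 distribution is symmetric; the 95% interval is 2.87 ± t·0.8 with t_{0.975,5} = 2.571.
Half-width: 2.571 × 0.8 = 2.056.
2.87 − 2.056 = 0.814; 2.87 + 2.056 = 4.926.

[0.814, 4.926]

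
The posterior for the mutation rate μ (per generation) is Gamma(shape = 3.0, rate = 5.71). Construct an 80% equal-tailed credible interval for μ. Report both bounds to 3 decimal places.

[0.193, 0.932]

Posterior: Gamma(shape 3.0, rate 5.71).
Equal-tailed 80% interval: Gamma(3.0, 5.71) quantiles at 0.1 and 0.9.
Posterior mean ≈ 0.525, SD ≈ 0.303; a Normal approximation gives roughly [0.137, 0.914].
Exact: lower = 0.193; upper = 0.932.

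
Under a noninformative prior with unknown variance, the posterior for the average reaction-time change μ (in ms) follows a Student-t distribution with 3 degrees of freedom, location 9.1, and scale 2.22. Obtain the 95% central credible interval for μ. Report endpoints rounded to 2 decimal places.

[2.03, 16.17]

The t_3 distribution is symmetric; the 95% interval is 9.1 ± t·2.22 with t_{0.975,3} = 3.182.
Half-width: 3.182 × 2.22 = 7.07.
9.1 − 7.07 = 2.03; 9.1 + 7.07 = 16.17.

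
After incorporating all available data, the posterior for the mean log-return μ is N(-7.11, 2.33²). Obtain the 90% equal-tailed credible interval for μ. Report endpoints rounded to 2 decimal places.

The posterior is symmetric, so the 90% equal-tailed interval is μ = -7.11 ± z·2.33 with z = 1.645.
Half-width: 1.645 × 2.33 = 3.83.
-7.11 − 3.83 = -10.94; -7.11 + 3.83 = -3.28.

[-10.94, -3.28]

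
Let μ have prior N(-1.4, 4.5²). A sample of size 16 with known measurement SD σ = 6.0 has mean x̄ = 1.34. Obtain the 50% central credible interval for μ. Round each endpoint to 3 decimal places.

Posterior precision = 1/4.5² + 16/6.0² = 0.0494 + 0.4444 = 0.4938, so posterior SD = 1.4230.
Posterior mean = (-1.4/4.5² + 16·1.34/6.0²) / 0.4938 = 1.0660.
Interval: 1.0660 ± 0.674 × 1.4230 → [0.106, 2.026].

[0.106, 2.026]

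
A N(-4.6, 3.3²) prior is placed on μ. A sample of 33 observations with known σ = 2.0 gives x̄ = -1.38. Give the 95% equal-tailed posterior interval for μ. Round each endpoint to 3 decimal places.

[-2.094, -0.737]

Posterior precision = 1/3.3² + 33/2.0² = 0.0918 + 8.2500 = 8.3418, so posterior SD = 0.3462.
Posterior mean = (-4.6/3.3² + 33·-1.38/2.0²) / 8.3418 = -1.4154.
Interval: -1.4154 ± 1.960 × 0.3462 → [-2.094, -0.737].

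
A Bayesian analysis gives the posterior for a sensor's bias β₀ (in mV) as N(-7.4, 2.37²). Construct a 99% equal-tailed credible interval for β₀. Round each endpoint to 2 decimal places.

[-13.50, -1.30]

The posterior is symmetric, so the 99% equal-tailed interval is β₀ = -7.4 ± z·2.37 with z = 2.576.
Half-width: 2.576 × 2.37 = 6.10.
-7.4 − 6.10 = -13.50; -7.4 + 6.10 = -1.30.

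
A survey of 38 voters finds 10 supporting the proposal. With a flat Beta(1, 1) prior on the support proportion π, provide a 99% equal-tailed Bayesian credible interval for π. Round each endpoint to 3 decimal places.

[0.120, 0.471]

Posterior: Beta(1+10, 1+28) = Beta(11, 29).
Equal-tailed 99% interval: the 0.005 and 0.995 quantiles of Beta(11, 29).
Posterior mean ≈ 0.275, SD ≈ 0.070; a Normal approximation gives roughly [0.095, 0.455].
Exact: F⁻¹(0.005) = 0.120; F⁻¹(0.995) = 0.471.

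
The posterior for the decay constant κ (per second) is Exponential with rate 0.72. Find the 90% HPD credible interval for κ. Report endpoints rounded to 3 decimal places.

[0.000, 3.198]

The exponential density is strictly decreasing on [0, ∞), so the HPD interval is anchored at 0: [0, q] with P(κ ≤ q) = 0.90.
q = −ln(1 − 0.90) / 0.72 = 2.3026 / 0.72 = 3.198.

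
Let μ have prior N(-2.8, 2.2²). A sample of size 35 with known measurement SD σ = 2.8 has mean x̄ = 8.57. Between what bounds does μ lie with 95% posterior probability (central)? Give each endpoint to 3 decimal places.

[7.160, 8.974]

Posterior precision = 1/2.2² + 35/2.8² = 0.2066 + 4.4643 = 4.6709, so posterior SD = 0.4627.
Posterior mean = (-2.8/2.2² + 35·8.57/2.8²) / 4.6709 = 8.0671.
Interval: 8.0671 ± 1.960 × 0.4627 → [7.160, 8.974].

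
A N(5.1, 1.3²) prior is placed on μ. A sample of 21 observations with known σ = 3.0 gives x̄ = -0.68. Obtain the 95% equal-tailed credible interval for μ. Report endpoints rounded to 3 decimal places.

Posterior precision = 1/1.3² + 21/3.0² = 0.5917 + 2.3333 = 2.9250, so posterior SD = 0.5847.
Posterior mean = (5.1/1.3² + 21·-0.68/3.0²) / 2.9250 = 0.4893.
Interval: 0.4893 ± 1.960 × 0.5847 → [-0.657, 1.635].

[-0.657, 1.635]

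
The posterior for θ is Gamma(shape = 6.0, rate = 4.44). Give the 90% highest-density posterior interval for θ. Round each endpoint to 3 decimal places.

The posterior is unimodal and skewed, so the HPD interval has equal density at both endpoints and is the shortest 90% interval.
Solving f(0.480) = f(2.190) with F(2.190) − F(0.480) = 0.90 gives [0.480, 2.190].
For comparison, the equal-tailed interval is [0.589, 2.368]; the HPD is narrower and shifted toward the mode.

[0.480, 2.190]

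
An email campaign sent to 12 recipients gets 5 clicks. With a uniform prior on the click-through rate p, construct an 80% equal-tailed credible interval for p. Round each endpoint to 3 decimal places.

[0.264, 0.598]

Posterior: Beta(1+5, 1+7) = Beta(6, 8).
Equal-tailed 80% interval: the 0.1 and 0.9 quantiles of Beta(6, 8).
Posterior mean ≈ 0.429, SD ≈ 0.128; a Normal approximation gives roughly [0.265, 0.592].
Exact: F⁻¹(0.1) = 0.264; F⁻¹(0.9) = 0.598.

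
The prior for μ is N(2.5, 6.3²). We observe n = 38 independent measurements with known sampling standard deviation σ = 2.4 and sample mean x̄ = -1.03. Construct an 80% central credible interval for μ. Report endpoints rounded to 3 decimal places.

Posterior precision = 1/6.3² + 38/2.4² = 0.0252 + 6.5972 = 6.6224, so posterior SD = 0.3886.
Posterior mean = (2.5/6.3² + 38·-1.03/2.4²) / 6.6224 = -1.0166.
Interval: -1.0166 ± 1.282 × 0.3886 → [-1.515, -0.519].

[-1.515, -0.519]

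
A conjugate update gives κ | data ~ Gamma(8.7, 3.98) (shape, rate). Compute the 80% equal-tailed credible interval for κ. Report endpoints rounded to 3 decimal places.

[1.306, 3.173]

Posterior: Gamma(shape 8.7, rate 3.98).
Equal-tailed 80% interval: Gamma(8.7, 3.98) quantiles at 0.1 and 0.9.
Posterior mean ≈ 2.186, SD ≈ 0.741; a Normal approximation gives roughly [1.236, 3.136].
Exact: lower = 1.306; upper = 3.173.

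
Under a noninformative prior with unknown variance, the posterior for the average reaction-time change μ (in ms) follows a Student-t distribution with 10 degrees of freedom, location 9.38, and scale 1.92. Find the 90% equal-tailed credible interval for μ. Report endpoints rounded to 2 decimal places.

The t_10 distribution is symmetric; the 90% interval is 9.38 ± t·1.92 with t_{0.95,10} = 1.812.
Half-width: 1.812 × 1.92 = 3.48.
9.38 − 3.48 = 5.90; 9.38 + 3.48 = 12.86.

[5.90, 12.86]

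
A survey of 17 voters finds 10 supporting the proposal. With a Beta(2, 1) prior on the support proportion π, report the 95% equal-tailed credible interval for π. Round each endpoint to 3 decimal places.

[0.384, 0.797]

Posterior: Beta(2+10, 1+7) = Beta(12, 8).
Equal-tailed 95% interval: the 0.025 and 0.975 quantiles of Beta(12, 8).
Posterior mean ≈ 0.600, SD ≈ 0.107; a Normal approximation gives roughly [0.390, 0.810].
Exact: F⁻¹(0.025) = 0.384; F⁻¹(0.975) = 0.797.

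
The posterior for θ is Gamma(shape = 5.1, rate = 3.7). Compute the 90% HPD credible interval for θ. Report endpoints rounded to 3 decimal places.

The posterior is unimodal and skewed, so the HPD interval has equal density at both endpoints and is the shortest 90% interval.
Solving f(0.424) = f(2.296) with F(2.296) − F(0.424) = 0.90 gives [0.424, 2.296].
For comparison, the equal-tailed interval is [0.549, 2.511]; the HPD is narrower and shifted toward the mode.

[0.424, 2.296]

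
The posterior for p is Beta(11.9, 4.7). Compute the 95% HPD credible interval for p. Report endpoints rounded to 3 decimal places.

[0.506, 0.913]

The posterior is unimodal and skewed, so the HPD interval has equal density at both endpoints and is the shortest 95% interval.
Solving f(0.506) = f(0.913) with F(0.913) − F(0.506) = 0.95 gives [0.506, 0.913].
For comparison, the equal-tailed interval is [0.486, 0.899]; the HPD is narrower and shifted toward the mode.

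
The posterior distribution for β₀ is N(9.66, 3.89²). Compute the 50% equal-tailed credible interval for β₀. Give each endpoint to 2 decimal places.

[7.04, 12.28]

The posterior is symmetric, so the 50% equal-tailed interval is β₀ = 9.66 ± z·3.89 with z = 0.674.
Half-width: 0.674 × 3.89 = 2.62.
9.66 − 2.62 = 7.04; 9.66 + 2.62 = 12.28.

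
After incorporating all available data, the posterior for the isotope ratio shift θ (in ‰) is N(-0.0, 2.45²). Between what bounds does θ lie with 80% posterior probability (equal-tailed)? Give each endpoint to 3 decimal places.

The posterior is symmetric, so the 80% equal-tailed interval is θ = -0.0 ± z·2.45 with z = 1.282.
Half-width: 1.282 × 2.45 = 3.140.
-0.0 − 3.140 = -3.140; -0.0 + 3.140 = 3.140.

[-3.140, 3.140]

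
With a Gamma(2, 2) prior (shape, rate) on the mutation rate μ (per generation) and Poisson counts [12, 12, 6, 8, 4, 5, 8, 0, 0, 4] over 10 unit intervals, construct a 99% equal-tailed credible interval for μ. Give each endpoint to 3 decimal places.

[3.563, 6.916]

Posterior: Gamma(2+59, 2+10) = Gamma(61, 12) (shape, rate).
Equal-tailed 99% interval: Gamma(61, 12) quantiles at 0.005 and 0.995.
Posterior mean ≈ 5.083, SD ≈ 0.651; a Normal approximation gives roughly [3.407, 6.760].
Exact: lower = 3.563; upper = 6.916.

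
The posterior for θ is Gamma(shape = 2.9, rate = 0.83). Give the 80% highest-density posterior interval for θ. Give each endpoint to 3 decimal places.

[0.721, 5.278]

The posterior is unimodal and skewed, so the HPD interval has equal density at both endpoints and is the shortest 80% interval.
Solving f(0.721) = f(5.278) with F(5.278) − F(0.721) = 0.80 gives [0.721, 5.278].
For comparison, the equal-tailed interval is [1.254, 6.245]; the HPD is narrower and shifted toward the mode.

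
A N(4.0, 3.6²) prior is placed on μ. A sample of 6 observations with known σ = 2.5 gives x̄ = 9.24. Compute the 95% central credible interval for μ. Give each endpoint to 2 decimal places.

[6.93, 10.77]

Posterior precision = 1/3.6² + 6/2.5² = 0.0772 + 0.9600 = 1.0372, so posterior SD = 0.9819.
Posterior mean = (4.0/3.6² + 6·9.24/2.5²) / 1.0372 = 8.8502.
Interval: 8.8502 ± 1.960 × 0.9819 → [6.93, 10.77].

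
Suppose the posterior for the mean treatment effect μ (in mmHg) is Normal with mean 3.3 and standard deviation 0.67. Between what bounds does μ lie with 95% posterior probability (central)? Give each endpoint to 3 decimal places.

The posterior is symmetric, so the 95% equal-tailed interval is μ = 3.3 ± z·0.67 with z = 1.960.
Half-width: 1.960 × 0.67 = 1.313.
3.3 − 1.313 = 1.987; 3.3 + 1.313 = 4.613.

[1.987, 4.613]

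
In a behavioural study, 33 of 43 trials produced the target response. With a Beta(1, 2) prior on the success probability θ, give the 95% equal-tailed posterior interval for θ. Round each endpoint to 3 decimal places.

Posterior: Beta(1+33, 2+10) = Beta(34, 12).
Equal-tailed 95% interval: the 0.025 and 0.975 quantiles of Beta(34, 12).
Posterior mean ≈ 0.739, SD ≈ 0.064; a Normal approximation gives roughly [0.614, 0.865].
Exact: F⁻¹(0.025) = 0.605; F⁻¹(0.975) = 0.854.

[0.605, 0.854]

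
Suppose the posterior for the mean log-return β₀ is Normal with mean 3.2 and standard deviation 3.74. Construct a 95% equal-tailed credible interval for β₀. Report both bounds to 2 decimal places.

[-4.13, 10.53]

The posterior is symmetric, so the 95% equal-tailed interval is β₀ = 3.2 ± z·3.74 with z = 1.960.
Half-width: 1.960 × 3.74 = 7.33.
3.2 − 7.33 = -4.13; 3.2 + 7.33 = 10.53.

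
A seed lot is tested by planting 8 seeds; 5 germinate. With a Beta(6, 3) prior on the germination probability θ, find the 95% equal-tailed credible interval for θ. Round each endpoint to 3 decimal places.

Posterior: Beta(6+5, 3+3) = Beta(11, 6).
Equal-tailed 95% interval: the 0.025 and 0.975 quantiles of Beta(11, 6).
Posterior mean ≈ 0.647, SD ≈ 0.113; a Normal approximation gives roughly [0.426, 0.868].
Exact: F⁻¹(0.025) = 0.413; F⁻¹(0.975) = 0.848.

[0.413, 0.848]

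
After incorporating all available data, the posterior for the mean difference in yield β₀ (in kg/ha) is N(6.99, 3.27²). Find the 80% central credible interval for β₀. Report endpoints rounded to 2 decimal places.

The posterior is symmetric, so the 80% equal-tailed interval is β₀ = 6.99 ± z·3.27 with z = 1.282.
Half-width: 1.282 × 3.27 = 4.19.
6.99 − 4.19 = 2.80; 6.99 + 4.19 = 11.18.

[2.80, 11.18]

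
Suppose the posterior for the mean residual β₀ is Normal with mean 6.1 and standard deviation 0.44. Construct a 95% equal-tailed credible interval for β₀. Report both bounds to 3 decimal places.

The posterior is symmetric, so the 95% equal-tailed interval is β₀ = 6.1 ± z·0.44 with z = 1.960.
Half-width: 1.960 × 0.44 = 0.862.
6.1 − 0.862 = 5.238; 6.1 + 0.862 = 6.962.

[5.238, 6.962]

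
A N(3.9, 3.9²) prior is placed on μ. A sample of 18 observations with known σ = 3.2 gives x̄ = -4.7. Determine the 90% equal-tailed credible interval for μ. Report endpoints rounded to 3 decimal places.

Posterior precision = 1/3.9² + 18/3.2² = 0.0657 + 1.7578 = 1.8236, so posterior SD = 0.7405.
Posterior mean = (3.9/3.9² + 18·-4.7/3.2²) / 1.8236 = -4.3899.
Interval: -4.3899 ± 1.645 × 0.7405 → [-5.608, -3.172].

[-5.608, -3.172]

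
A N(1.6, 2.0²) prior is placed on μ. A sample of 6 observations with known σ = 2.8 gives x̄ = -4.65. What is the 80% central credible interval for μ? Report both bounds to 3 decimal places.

[-4.383, -1.839]

Posterior precision = 1/2.0² + 6/2.8² = 0.2500 + 0.7653 = 1.0153, so posterior SD = 0.9924.
Posterior mean = (1.6/2.0² + 6·-4.65/2.8²) / 1.0153 = -3.1111.
Interval: -3.1111 ± 1.282 × 0.9924 → [-4.383, -1.839].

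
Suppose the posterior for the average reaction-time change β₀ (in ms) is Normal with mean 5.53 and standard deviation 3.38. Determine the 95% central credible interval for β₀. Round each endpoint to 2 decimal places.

[-1.09, 12.15]

The posterior is symmetric, so the 95% equal-tailed interval is β₀ = 5.53 ± z·3.38 with z = 1.960.
Half-width: 1.960 × 3.38 = 6.62.
5.53 − 6.62 = -1.09; 5.53 + 6.62 = 12.15.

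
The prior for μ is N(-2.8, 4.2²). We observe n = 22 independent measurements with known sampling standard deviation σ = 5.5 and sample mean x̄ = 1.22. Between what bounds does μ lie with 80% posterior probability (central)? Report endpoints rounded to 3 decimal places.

[-0.518, 2.377]

Posterior precision = 1/4.2² + 22/5.5² = 0.0567 + 0.7273 = 0.7840, so posterior SD = 1.1294.
Posterior mean = (-2.8/4.2² + 22·1.22/5.5²) / 0.7840 = 0.9293.
Interval: 0.9293 ± 1.282 × 1.1294 → [-0.518, 2.377].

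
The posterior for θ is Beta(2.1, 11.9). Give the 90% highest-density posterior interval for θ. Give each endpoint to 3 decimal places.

[0.012, 0.283]

The posterior is unimodal and skewed, so the HPD interval has equal density at both endpoints and is the shortest 90% interval.
Solving f(0.012) = f(0.283) with F(0.283) − F(0.012) = 0.90 gives [0.012, 0.283].
For comparison, the equal-tailed interval is [0.031, 0.326]; the HPD is narrower and shifted toward the mode.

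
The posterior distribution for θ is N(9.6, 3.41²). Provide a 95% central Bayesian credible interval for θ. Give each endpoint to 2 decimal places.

The posterior is symmetric, so the 95% equal-tailed interval is θ = 9.6 ± z·3.41 with z = 1.960.
Half-width: 1.960 × 3.41 = 6.68.
9.6 − 6.68 = 2.92; 9.6 + 6.68 = 16.28.

[2.92, 16.28]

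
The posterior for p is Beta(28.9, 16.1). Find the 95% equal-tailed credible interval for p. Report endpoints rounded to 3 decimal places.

[0.498, 0.774]

Posterior: Beta(28.9, 16.1).
Equal-tailed 95% interval: the 0.025 and 0.975 quantiles of Beta(28.9, 16.1).
Posterior mean ≈ 0.642, SD ≈ 0.071; a Normal approximation gives roughly [0.504, 0.781].
Exact: F⁻¹(0.025) = 0.498; F⁻¹(0.975) = 0.774.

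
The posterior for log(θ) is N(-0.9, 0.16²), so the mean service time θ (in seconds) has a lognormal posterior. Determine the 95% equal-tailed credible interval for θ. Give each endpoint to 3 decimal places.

On the log scale the 95% interval is -0.9 ± 1.960 × 0.16 = [-1.2136, -0.5864].
Exponentiate: [e^-1.2136, e^-0.5864] = [0.297, 0.556].

[0.297, 0.556]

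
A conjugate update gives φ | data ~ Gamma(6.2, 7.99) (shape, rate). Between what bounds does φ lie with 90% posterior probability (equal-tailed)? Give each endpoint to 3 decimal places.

Posterior: Gamma(shape 6.2, rate 7.99).
Equal-tailed 90% interval: Gamma(6.2, 7.99) quantiles at 0.05 and 0.95.
Posterior mean ≈ 0.776, SD ≈ 0.312; a Normal approximation gives roughly [0.263, 1.289].
Exact: lower = 0.344; upper = 1.349.

[0.344, 1.349]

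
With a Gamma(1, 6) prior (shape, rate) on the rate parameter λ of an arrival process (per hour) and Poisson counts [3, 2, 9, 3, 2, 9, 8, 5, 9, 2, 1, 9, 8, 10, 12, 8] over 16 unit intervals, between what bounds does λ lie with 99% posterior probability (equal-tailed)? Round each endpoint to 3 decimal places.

[3.500, 5.853]

Posterior: Gamma(1+100, 6+16) = Gamma(101, 22) (shape, rate).
Equal-tailed 99% interval: Gamma(101, 22) quantiles at 0.005 and 0.995.
Posterior mean ≈ 4.591, SD ≈ 0.457; a Normal approximation gives roughly [3.414, 5.768].
Exact: lower = 3.500; upper = 5.853.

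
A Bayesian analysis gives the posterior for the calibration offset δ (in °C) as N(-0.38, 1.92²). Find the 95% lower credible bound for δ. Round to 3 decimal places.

-3.538

Need L with P(δ ≥ L) = 0.95: L = -0.38 − z_{0.05}·1.92.
z = 1.645; L = -0.38 − 1.645 × 1.92 = -3.538.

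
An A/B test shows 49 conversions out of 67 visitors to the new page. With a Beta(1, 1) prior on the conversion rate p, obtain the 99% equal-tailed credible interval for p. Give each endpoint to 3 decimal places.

Posterior: Beta(1+49, 1+18) = Beta(50, 19).
Equal-tailed 99% interval: the 0.005 and 0.995 quantiles of Beta(50, 19).
Posterior mean ≈ 0.725, SD ≈ 0.053; a Normal approximation gives roughly [0.587, 0.862].
Exact: F⁻¹(0.005) = 0.577; F⁻¹(0.995) = 0.848.

[0.577, 0.848]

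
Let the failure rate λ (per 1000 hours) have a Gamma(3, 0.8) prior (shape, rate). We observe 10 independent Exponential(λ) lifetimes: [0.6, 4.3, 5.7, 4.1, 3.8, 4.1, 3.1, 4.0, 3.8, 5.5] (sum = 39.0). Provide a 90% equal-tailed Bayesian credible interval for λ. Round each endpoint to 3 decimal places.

Posterior: Gamma(3+10, 0.8+39.0) = Gamma(13, 39.8) (shape, rate).
Equal-tailed 90% interval: Gamma(13, 39.8) quantiles at 0.05 and 0.95.
Posterior mean ≈ 0.327, SD ≈ 0.091; a Normal approximation gives roughly [0.178, 0.476].
Exact: lower = 0.193; upper = 0.489.

[0.193, 0.489]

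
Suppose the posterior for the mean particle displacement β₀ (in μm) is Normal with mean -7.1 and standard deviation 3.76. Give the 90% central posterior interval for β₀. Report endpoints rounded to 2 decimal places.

[-13.28, -0.92]

The posterior is symmetric, so the 90% equal-tailed interval is β₀ = -7.1 ± z·3.76 with z = 1.645.
Half-width: 1.645 × 3.76 = 6.18.
-7.1 − 6.18 = -13.28; -7.1 + 6.18 = -0.92.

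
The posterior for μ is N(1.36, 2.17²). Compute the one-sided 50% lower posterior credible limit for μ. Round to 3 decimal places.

1.360

Need L with P(μ ≥ L) = 0.50: L = 1.36 − z_{0.5}·2.17.
z = 0.000; L = 1.36 − 0.000 × 2.17 = 1.360.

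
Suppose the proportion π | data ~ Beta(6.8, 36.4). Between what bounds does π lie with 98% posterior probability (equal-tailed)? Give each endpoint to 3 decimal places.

[0.055, 0.306]

Posterior: Beta(6.8, 36.4).
Equal-tailed 98% interval: the 0.01 and 0.99 quantiles of Beta(6.8, 36.4).
Posterior mean ≈ 0.157, SD ≈ 0.055; a Normal approximation gives roughly [0.030, 0.285].
Exact: F⁻¹(0.01) = 0.055; F⁻¹(0.99) = 0.306.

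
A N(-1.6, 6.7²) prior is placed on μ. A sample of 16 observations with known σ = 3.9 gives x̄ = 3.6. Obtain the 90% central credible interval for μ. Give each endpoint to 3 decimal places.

Posterior precision = 1/6.7² + 16/3.9² = 0.0223 + 1.0519 = 1.0742, so posterior SD = 0.9648.
Posterior mean = (-1.6/6.7² + 16·3.6/3.9²) / 1.0742 = 3.4922.
Interval: 3.4922 ± 1.645 × 0.9648 → [1.905, 5.079].

[1.905, 5.079]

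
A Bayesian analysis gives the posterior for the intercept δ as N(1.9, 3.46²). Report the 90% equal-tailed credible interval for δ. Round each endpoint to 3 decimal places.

The posterior is symmetric, so the 90% equal-tailed interval is δ = 1.9 ± z·3.46 with z = 1.645.
Half-width: 1.645 × 3.46 = 5.691.
1.9 − 5.691 = -3.791; 1.9 + 5.691 = 7.591.

[-3.791, 7.591]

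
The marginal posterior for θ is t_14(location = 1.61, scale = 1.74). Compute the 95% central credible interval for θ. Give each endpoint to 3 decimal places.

The t_14 distribution is symmetric; the 95% interval is 1.61 ± t·1.74 with t_{0.975,14} = 2.145.
Half-width: 2.145 × 1.74 = 3.732.
1.61 − 3.732 = -2.122; 1.61 + 3.732 = 5.342.

[-2.122, 5.342]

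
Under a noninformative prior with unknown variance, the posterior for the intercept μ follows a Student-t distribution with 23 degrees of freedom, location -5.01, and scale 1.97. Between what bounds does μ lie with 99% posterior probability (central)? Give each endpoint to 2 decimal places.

The t_23 distribution is symmetric; the 99% interval is -5.01 ± t·1.97 with t_{0.995,23} = 2.807.
Half-width: 2.807 × 1.97 = 5.53.
-5.01 − 5.53 = -10.54; -5.01 + 5.53 = 0.52.

[-10.54, 0.52]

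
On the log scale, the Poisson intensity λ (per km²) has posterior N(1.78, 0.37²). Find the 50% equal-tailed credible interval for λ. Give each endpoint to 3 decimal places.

[4.620, 7.611]

On the log scale the 50% interval is 1.78 ± 0.674 × 0.37 = [1.5304, 2.0296].
Exponentiate: [e^1.5304, e^2.0296] = [4.620, 7.611].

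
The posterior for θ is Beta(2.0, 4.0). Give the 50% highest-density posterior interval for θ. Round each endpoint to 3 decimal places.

The posterior is unimodal and skewed, so the HPD interval has equal density at both endpoints and is the shortest 50% interval.
Solving f(0.139) = f(0.389) with F(0.389) − F(0.139) = 0.50 gives [0.139, 0.389].
For comparison, the equal-tailed interval is [0.194, 0.454]; the HPD is narrower and shifted toward the mode.

[0.139, 0.389]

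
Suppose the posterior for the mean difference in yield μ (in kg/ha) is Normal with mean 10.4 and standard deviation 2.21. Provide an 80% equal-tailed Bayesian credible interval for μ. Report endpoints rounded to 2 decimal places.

[7.57, 13.23]

The posterior is symmetric, so the 80% equal-tailed interval is μ = 10.4 ± z·2.21 with z = 1.282.
Half-width: 1.282 × 2.21 = 2.83.
10.4 − 2.83 = 7.57; 10.4 + 2.83 = 13.23.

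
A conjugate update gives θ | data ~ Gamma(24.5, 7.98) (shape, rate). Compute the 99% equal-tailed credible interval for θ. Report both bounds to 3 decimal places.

[1.707, 4.902]

Posterior: Gamma(shape 24.5, rate 7.98).
Equal-tailed 99% interval: Gamma(24.5, 7.98) quantiles at 0.005 and 0.995.
Posterior mean ≈ 3.070, SD ≈ 0.620; a Normal approximation gives roughly [1.472, 4.668].
Exact: lower = 1.707; upper = 4.902.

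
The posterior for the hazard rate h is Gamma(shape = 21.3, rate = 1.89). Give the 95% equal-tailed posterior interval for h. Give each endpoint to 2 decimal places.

[7.00, 16.54]

Posterior: Gamma(shape 21.3, rate 1.89).
Equal-tailed 95% interval: Gamma(21.3, 1.89) quantiles at 0.025 and 0.975.
Posterior mean ≈ 11.27, SD ≈ 2.44; a Normal approximation gives roughly [6.48, 16.06].
Exact: lower = 7.00; upper = 16.54.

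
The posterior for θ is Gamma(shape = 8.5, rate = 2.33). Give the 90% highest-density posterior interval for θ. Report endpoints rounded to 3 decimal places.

[1.638, 5.588]

The posterior is unimodal and skewed, so the HPD interval has equal density at both endpoints and is the shortest 90% interval.
Solving f(1.638) = f(5.588) with F(5.588) − F(1.638) = 0.90 gives [1.638, 5.588].
For comparison, the equal-tailed interval is [1.861, 5.920]; the HPD is narrower and shifted toward the mode.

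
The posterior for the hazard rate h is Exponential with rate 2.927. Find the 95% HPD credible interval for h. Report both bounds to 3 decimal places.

[0.000, 1.023]

The exponential density is strictly decreasing on [0, ∞), so the HPD interval is anchored at 0: [0, q] with P(h ≤ q) = 0.95.
q = −ln(1 − 0.95) / 2.927 = 2.9957 / 2.927 = 1.023.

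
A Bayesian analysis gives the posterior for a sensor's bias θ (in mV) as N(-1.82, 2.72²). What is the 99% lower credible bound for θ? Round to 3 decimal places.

-8.148

Need L with P(θ ≥ L) = 0.99: L = -1.82 − z_{0.01}·2.72.
z = 2.326; L = -1.82 − 2.326 × 2.72 = -8.148.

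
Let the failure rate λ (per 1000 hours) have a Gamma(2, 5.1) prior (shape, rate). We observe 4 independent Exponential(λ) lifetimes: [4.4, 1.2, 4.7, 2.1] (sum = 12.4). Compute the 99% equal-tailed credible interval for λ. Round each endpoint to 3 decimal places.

Posterior: Gamma(2+4, 5.1+12.4) = Gamma(6, 17.5) (shape, rate).
Equal-tailed 99% interval: Gamma(6, 17.5) quantiles at 0.005 and 0.995.
Posterior mean ≈ 0.343, SD ≈ 0.140; a Normal approximation gives roughly [-0.018, 0.703].
Exact: lower = 0.088; upper = 0.809.

[0.088, 0.809]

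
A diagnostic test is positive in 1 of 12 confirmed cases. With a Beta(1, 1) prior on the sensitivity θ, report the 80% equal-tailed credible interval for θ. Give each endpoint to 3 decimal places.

Posterior: Beta(1+1, 1+11) = Beta(2, 12).
Equal-tailed 80% interval: the 0.1 and 0.9 quantiles of Beta(2, 12).
Posterior mean ≈ 0.143, SD ≈ 0.090; a Normal approximation gives roughly [0.027, 0.259].
Exact: F⁻¹(0.1) = 0.042; F⁻¹(0.9) = 0.268.

[0.042, 0.268]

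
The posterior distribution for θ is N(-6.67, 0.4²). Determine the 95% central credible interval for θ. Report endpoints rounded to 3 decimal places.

[-7.454, -5.886]

The posterior is symmetric, so the 95% equal-tailed interval is θ = -6.67 ± z·0.4 with z = 1.960.
Half-width: 1.960 × 0.4 = 0.784.
-6.67 − 0.784 = -7.454; -6.67 + 0.784 = -5.886.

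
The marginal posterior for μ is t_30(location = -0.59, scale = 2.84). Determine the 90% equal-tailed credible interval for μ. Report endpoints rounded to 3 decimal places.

[-5.410, 4.230]

The t_30 distribution is symmetric; the 90% interval is -0.59 ± t·2.84 with t_{0.95,30} = 1.697.
Half-width: 1.697 × 2.84 = 4.820.
-0.59 − 4.820 = -5.410; -0.59 + 4.820 = 4.230.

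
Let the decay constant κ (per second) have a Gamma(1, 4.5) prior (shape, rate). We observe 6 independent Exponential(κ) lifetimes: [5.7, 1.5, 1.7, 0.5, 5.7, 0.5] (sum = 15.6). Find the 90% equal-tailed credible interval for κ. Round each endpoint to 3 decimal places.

Posterior: Gamma(1+6, 4.5+15.6) = Gamma(7, 20.1) (shape, rate).
Equal-tailed 90% interval: Gamma(7, 20.1) quantiles at 0.05 and 0.95.
Posterior mean ≈ 0.348, SD ≈ 0.132; a Normal approximation gives roughly [0.132, 0.565].
Exact: lower = 0.163; upper = 0.589.

[0.163, 0.589]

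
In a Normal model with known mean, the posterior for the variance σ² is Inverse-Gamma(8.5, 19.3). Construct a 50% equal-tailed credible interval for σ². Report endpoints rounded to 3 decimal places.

Inverse-Gamma(8.5, 19.3) quantiles: F⁻¹(0.25) and F⁻¹(0.75).
Equivalently, 1/σ² ~ Gamma(8.5, rate = 19.3); invert its 0.75 and 0.25 quantiles.
Posterior mean ≈ 2.573, SD ≈ 1.009; a Normal approximation gives roughly [1.893, 3.254].
Exact: lower = 1.884; upper = 3.018.

[1.884, 3.018]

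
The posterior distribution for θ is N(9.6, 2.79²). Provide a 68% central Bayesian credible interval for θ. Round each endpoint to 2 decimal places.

[6.83, 12.37]

The posterior is symmetric, so the 68% equal-tailed interval is θ = 9.6 ± z·2.79 with z = 0.994.
Half-width: 0.994 × 2.79 = 2.77.
9.6 − 2.77 = 6.83; 9.6 + 2.77 = 12.37.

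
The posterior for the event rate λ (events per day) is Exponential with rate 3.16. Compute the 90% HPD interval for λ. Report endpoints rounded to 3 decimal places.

The exponential density is strictly decreasing on [0, ∞), so the HPD interval is anchored at 0: [0, q] with P(λ ≤ q) = 0.90.
q = −ln(1 − 0.90) / 3.16 = 2.3026 / 3.16 = 0.729.

[0.000, 0.729]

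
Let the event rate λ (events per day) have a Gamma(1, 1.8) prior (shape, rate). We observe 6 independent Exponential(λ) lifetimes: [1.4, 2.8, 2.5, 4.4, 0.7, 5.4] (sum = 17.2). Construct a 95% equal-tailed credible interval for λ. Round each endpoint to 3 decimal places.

[0.148, 0.687]

Posterior: Gamma(1+6, 1.8+17.2) = Gamma(7, 19.0) (shape, rate).
Equal-tailed 95% interval: Gamma(7, 19.0) quantiles at 0.025 and 0.975.
Posterior mean ≈ 0.368, SD ≈ 0.139; a Normal approximation gives roughly [0.095, 0.641].
Exact: lower = 0.148; upper = 0.687.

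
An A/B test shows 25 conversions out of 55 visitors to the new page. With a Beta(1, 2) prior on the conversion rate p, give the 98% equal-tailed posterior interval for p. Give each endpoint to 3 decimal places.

Posterior: Beta(1+25, 2+30) = Beta(26, 32).
Equal-tailed 98% interval: the 0.01 and 0.99 quantiles of Beta(26, 32).
Posterior mean ≈ 0.448, SD ≈ 0.065; a Normal approximation gives roughly [0.298, 0.599].
Exact: F⁻¹(0.01) = 0.302; F⁻¹(0.99) = 0.600.

[0.302, 0.600]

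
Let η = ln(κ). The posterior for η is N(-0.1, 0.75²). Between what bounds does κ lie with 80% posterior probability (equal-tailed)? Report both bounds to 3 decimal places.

On the log scale the 80% interval is -0.1 ± 1.282 × 0.75 = [-1.0612, 0.8612].
Exponentiate: [e^-1.0612, e^0.8612] = [0.346, 2.366].

[0.346, 2.366]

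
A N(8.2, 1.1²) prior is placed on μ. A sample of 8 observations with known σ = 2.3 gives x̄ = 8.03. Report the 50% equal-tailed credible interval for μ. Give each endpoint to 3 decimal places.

[7.649, 8.531]

Posterior precision = 1/1.1² + 8/2.3² = 0.8264 + 1.5123 = 2.3387, so posterior SD = 0.6539.
Posterior mean = (8.2/1.1² + 8·8.03/2.3²) / 2.3387 = 8.0901.
Interval: 8.0901 ± 0.674 × 0.6539 → [7.649, 8.531].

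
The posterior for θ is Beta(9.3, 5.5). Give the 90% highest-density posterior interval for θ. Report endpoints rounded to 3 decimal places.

[0.432, 0.830]

The posterior is unimodal and skewed, so the HPD interval has equal density at both endpoints and is the shortest 90% interval.
Solving f(0.432) = f(0.830) with F(0.830) − F(0.432) = 0.90 gives [0.432, 0.830].
For comparison, the equal-tailed interval is [0.418, 0.818]; the HPD is narrower and shifted toward the mode.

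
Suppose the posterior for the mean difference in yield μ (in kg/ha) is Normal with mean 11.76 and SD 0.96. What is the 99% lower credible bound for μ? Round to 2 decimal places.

Need L with P(μ ≥ L) = 0.99: L = 11.76 − z_{0.01}·0.96.
z = 2.326; L = 11.76 − 2.326 × 0.96 = 9.53.

9.53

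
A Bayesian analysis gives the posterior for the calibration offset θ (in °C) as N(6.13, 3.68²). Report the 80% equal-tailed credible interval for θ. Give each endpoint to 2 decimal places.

The posterior is symmetric, so the 80% equal-tailed interval is θ = 6.13 ± z·3.68 with z = 1.282.
Half-width: 1.282 × 3.68 = 4.72.
6.13 − 4.72 = 1.41; 6.13 + 4.72 = 10.85.

[1.41, 10.85]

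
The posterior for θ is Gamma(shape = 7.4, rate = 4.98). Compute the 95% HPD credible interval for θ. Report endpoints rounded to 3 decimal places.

[0.521, 2.573]

The posterior is unimodal and skewed, so the HPD interval has equal density at both endpoints and is the shortest 95% interval.
Solving f(0.521) = f(2.573) with F(2.573) − F(0.521) = 0.95 gives [0.521, 2.573].
For comparison, the equal-tailed interval is [0.616, 2.732]; the HPD is narrower and shifted toward the mode.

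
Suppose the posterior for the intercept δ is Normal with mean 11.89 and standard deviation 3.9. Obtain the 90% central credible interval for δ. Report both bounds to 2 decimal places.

[5.48, 18.30]

The posterior is symmetric, so the 90% equal-tailed interval is δ = 11.89 ± z·3.9 with z = 1.645.
Half-width: 1.645 × 3.9 = 6.41.
11.89 − 6.41 = 5.48; 11.89 + 6.41 = 18.30.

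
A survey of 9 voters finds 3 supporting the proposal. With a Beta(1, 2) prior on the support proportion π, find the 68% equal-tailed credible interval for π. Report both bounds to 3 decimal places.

[0.199, 0.468]

Posterior: Beta(1+3, 2+6) = Beta(4, 8).
Equal-tailed 68% interval: the 0.16 and 0.84 quantiles of Beta(4, 8).
Posterior mean ≈ 0.333, SD ≈ 0.131; a Normal approximation gives roughly [0.203, 0.463].
Exact: F⁻¹(0.16) = 0.199; F⁻¹(0.84) = 0.468.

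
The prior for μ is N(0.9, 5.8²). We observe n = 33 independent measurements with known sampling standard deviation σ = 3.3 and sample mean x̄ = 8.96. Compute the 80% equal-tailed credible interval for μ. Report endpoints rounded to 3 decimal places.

[8.149, 9.614]

Posterior precision = 1/5.8² + 33/3.3² = 0.0297 + 3.0303 = 3.0600, so posterior SD = 0.5717.
Posterior mean = (0.9/5.8² + 33·8.96/3.3²) / 3.0600 = 8.8817.
Interval: 8.8817 ± 1.282 × 0.5717 → [8.149, 9.614].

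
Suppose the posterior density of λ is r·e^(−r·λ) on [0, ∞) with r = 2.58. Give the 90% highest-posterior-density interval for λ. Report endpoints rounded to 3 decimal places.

The exponential density is strictly decreasing on [0, ∞), so the HPD interval is anchored at 0: [0, q] with P(λ ≤ q) = 0.90.
q = −ln(1 − 0.90) / 2.58 = 2.3026 / 2.58 = 0.892.

[0.000, 0.892]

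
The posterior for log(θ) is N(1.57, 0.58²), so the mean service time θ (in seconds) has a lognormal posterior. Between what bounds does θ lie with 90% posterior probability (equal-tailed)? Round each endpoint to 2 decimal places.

[1.85, 12.48]

On the log scale the 90% interval is 1.57 ± 1.645 × 0.58 = [0.6160, 2.5240].
Exponentiate: [e^0.6160, e^2.5240] = [1.85, 12.48].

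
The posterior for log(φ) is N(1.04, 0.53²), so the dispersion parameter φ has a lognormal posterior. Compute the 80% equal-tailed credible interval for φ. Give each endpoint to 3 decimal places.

[1.434, 5.580]

On the log scale the 80% interval is 1.04 ± 1.282 × 0.53 = [0.3608, 1.7192].
Exponentiate: [e^0.3608, e^1.7192] = [1.434, 5.580].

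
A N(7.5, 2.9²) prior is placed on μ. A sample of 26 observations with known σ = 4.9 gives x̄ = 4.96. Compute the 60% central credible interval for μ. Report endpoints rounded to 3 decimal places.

[4.444, 5.979]

Posterior precision = 1/2.9² + 26/4.9² = 0.1189 + 1.0829 = 1.2018, so posterior SD = 0.9122.
Posterior mean = (7.5/2.9² + 26·4.96/4.9²) / 1.2018 = 5.2113.
Interval: 5.2113 ± 0.842 × 0.9122 → [4.444, 5.979].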